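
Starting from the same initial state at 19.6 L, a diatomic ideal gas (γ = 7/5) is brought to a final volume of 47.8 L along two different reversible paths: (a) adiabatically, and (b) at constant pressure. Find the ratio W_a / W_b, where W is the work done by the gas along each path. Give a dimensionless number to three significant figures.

Path (a) adiabatic: W = P₁V₁(1 − (V₁/V₂)^(γ−1))/(γ−1) → W_a/(P₁V₁) = 0.7499.
Path (b) isobaric: W = P₁(V₂ − V₁) → W_b/(P₁V₁) = 1.439.
W_a / W_b = 0.7499 / 1.439 = 0.5212.

W_a / W_b ≈ 0.521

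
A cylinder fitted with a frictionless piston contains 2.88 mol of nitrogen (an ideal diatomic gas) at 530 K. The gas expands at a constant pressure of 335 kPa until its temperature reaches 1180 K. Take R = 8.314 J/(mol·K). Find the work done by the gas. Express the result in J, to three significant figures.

W ≈ 15600 J

Isobaric: W = P ΔV = nR ΔT.
W = (2.88)(8.314)(1180 − 530) = 15564 J.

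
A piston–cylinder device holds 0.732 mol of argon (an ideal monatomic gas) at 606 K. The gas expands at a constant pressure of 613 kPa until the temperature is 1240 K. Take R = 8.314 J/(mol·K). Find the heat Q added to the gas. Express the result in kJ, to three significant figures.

Isobaric: W = nRΔT = (0.732)(8.314)(634) = 3858 J.
ΔU = nCᵥΔT with Cᵥ = 3R/2: ΔU = (0.732)(12.47)(634) = 5788 J.
Q = ΔU + W = 5788 + 3858 = 9646 J.

Q ≈ 9.65 kJ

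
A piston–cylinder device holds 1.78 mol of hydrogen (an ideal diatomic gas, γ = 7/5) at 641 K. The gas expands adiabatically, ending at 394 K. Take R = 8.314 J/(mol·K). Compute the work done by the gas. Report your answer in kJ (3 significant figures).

Adiabatic ⇒ Q = 0, so W_by = −ΔU = nCᵥ(T₁ − T₂).
Cᵥ = 5R/2 = 20.79 J/(mol·K).
W = (1.78)(20.79)(641 − 394) = 9138 J.

W ≈ 9.14 kJ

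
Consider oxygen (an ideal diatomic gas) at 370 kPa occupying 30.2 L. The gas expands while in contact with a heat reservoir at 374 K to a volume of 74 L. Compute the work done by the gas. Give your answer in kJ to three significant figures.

W ≈ 10.0 kJ

Isothermal: W = nRT ln(V₂/V₁) = P₁V₁ ln(V₂/V₁).
P₁V₁ = (370 kPa)(30.2 L) = 11174 J.
W = 11174 × ln(74/30.2) = 11174 × 0.8962
W_by_gas = 10014 J.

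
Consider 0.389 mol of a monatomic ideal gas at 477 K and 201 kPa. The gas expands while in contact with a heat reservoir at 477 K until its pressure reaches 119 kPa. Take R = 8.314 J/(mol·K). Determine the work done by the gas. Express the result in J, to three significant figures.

Isothermal process: W = nRT ln(V₂/V₁) = nRT ln(P₁/P₂).
W = (0.389)(8.314)(477) × ln(201/119)
  = 1543 × ln(1.689) = 1543 × 0.5242
W_by_gas = 808.6 J.

W ≈ 809 J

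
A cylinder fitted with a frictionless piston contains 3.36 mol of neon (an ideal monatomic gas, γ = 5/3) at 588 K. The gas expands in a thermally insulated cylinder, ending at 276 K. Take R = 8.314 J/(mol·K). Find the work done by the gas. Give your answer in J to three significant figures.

W ≈ 13100 J

Adiabatic ⇒ Q = 0, so W_by = −ΔU = nCᵥ(T₁ − T₂).
Cᵥ = 3R/2 = 12.47 J/(mol·K).
W = (3.36)(12.47)(588 − 276) = 13074 J.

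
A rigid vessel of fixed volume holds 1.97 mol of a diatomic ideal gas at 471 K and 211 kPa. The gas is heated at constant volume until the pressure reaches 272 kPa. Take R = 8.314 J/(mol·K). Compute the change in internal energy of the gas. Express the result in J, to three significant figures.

Constant volume ⇒ W = 0, so Q = ΔU = nCᵥΔT with Cᵥ = 5R/2 = 20.79 J/(mol·K).
At constant V, T₂/T₁ = P₂/P₁ ⇒ ΔT = T₁(P₂/P₁ − 1) = 471·(272/211 − 1) = 136.2 K.
ΔU = (1.97)(20.79)(136.2) = 5576 J.

ΔU ≈ 5580 J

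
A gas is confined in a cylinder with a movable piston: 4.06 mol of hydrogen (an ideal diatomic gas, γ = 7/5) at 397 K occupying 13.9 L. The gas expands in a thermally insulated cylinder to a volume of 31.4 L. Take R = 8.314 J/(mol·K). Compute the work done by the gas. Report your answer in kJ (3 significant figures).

Adiabatic: TV^(γ−1) = const with γ = 7/5.
T₂ = T₁ (V₁/V₂)^(γ−1) = 397 × (13.9/31.4)^0.4 = 397 × 0.7218 = 286.6 K.
W_by = nCᵥ(T₁ − T₂) = (4.06)(20.79)(397 − 286.6) = 9319 J.

W ≈ 9.32 kJ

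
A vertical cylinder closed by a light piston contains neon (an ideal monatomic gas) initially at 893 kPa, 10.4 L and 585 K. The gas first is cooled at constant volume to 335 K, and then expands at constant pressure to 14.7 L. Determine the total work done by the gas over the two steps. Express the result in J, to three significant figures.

W_total ≈ 2200 J

Step 1 (isochoric): W = 0 (constant volume).
After step 1: P = 511.4 kPa (V unchanged).
Step 2 (isobaric): W = PΔV = (511.4 kPa)(14.7 − 10.4 L) = 2199 J.
W_total = 0 + 2199 = 2199 J.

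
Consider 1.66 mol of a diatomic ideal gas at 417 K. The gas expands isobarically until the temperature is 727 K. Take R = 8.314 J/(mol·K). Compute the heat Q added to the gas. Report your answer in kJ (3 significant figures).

Q ≈ 15.0 kJ

Isobaric: W = nRΔT = (1.66)(8.314)(310) = 4278 J.
ΔU = nCᵥΔT with Cᵥ = 5R/2: ΔU = (1.66)(20.79)(310) = 10696 J.
Q = ΔU + W = 10696 + 4278 = 14974 J.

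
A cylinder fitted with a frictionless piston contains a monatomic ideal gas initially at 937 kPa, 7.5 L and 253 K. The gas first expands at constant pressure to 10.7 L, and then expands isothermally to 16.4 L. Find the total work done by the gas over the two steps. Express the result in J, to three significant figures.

W_total ≈ 7280 J

Step 1 (isobaric): W = PΔV = (937 kPa)(10.7 − 7.5 L) = 2998 J.
After step 1: P = 937 kPa, V = 10.7 L, T = 360.9 K.
Step 2 (isothermal): W = P₁V₁ ln(V₂/V₁) = (10026) ln(16.4/10.7) = 4281 J.
W_total = 2998 + 4281 = 7280 J.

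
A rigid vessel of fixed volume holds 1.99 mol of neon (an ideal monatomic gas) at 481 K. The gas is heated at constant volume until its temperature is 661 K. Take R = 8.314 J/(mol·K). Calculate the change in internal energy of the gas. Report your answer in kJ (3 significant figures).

ΔU ≈ 4.47 kJ

Constant volume ⇒ W = 0, so Q = ΔU = nCᵥΔT with Cᵥ = 3R/2 = 12.47 J/(mol·K).
ΔU = (1.99)(12.47)(661 − 481) = 4467 J.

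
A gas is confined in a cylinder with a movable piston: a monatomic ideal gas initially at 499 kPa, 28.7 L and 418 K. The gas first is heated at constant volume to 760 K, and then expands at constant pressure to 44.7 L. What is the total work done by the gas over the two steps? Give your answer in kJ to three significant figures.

Step 1 (isochoric): W = 0 (constant volume).
After step 1: P = 907.3 kPa (V unchanged).
Step 2 (isobaric): W = PΔV = (907.3 kPa)(44.7 − 28.7 L) = 14516 J.
W_total = 0 + 14516 = 14516 J.

W_total ≈ 14.5 kJ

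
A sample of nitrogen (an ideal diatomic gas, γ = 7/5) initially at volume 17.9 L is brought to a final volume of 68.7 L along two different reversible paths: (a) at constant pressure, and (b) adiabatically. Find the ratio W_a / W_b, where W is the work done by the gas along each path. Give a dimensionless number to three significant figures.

W_a / W_b ≈ 2.73

Path (a) isobaric: W = P₁(V₂ − V₁) → W_a/(P₁V₁) = 2.838.
Path (b) adiabatic: W = P₁V₁(1 − (V₁/V₂)^(γ−1))/(γ−1) → W_b/(P₁V₁) = 1.04.
W_a / W_b = 2.838 / 1.04 = 2.728.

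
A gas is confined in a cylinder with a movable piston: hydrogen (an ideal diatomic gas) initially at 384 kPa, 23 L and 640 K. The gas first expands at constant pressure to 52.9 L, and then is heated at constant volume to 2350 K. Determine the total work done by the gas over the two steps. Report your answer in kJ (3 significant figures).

Step 1 (isobaric): W = PΔV = (384 kPa)(52.9 − 23 L) = 11482 J.
Step 2 (isochoric): W = 0 (constant volume).
W_total = 11482 + 0 = 11482 J.

W_total ≈ 11.5 kJ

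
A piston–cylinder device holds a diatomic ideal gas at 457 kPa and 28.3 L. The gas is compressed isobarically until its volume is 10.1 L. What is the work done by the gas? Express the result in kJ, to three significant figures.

W ≈ -8.32 kJ

Isobaric: W = P ΔV.
W = (457 kPa)(10.1 − 28.3 L) = (457)(-18.2) = -8317 J.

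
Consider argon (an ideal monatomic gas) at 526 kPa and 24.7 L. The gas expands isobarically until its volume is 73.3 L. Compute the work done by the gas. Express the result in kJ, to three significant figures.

Isobaric: W = P ΔV.
W = (526 kPa)(73.3 − 24.7 L) = (526)(48.6) = 25564 J.

W ≈ 25.6 kJ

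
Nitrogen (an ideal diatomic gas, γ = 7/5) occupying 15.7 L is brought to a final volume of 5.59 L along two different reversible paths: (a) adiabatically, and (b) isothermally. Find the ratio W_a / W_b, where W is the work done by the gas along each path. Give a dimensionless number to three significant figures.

W_a / W_b ≈ 1.24

Path (a) adiabatic: W = P₁V₁(1 − (V₁/V₂)^(γ−1))/(γ−1) → W_a/(P₁V₁) = -1.279.
Path (b) isothermal: W = P₁V₁ ln(V₂/V₁) → W_b/(P₁V₁) = -1.033.
W_a / W_b = -1.279 / -1.033 = 1.238.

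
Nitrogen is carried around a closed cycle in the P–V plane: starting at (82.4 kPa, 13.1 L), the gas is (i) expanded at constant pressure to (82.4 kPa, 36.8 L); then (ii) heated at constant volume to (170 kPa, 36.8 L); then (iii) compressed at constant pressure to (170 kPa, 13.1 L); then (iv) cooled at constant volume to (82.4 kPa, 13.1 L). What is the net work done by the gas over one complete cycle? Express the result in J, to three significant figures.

Constant-volume legs do no work.
W(i) = (82.4)(36.8 − 13.1) = 1953 J; W(iii) = (170)(13.1 − 36.8) = -4029 J.
W_net = 1953 − 4029 = -2076 J (the counter-clockwise enclosed area).

W_net ≈ -2080 J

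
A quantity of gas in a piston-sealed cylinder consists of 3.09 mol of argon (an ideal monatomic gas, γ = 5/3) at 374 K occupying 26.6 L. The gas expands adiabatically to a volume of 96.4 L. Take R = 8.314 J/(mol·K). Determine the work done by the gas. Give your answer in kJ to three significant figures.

Adiabatic: TV^(γ−1) = const with γ = 5/3.
T₂ = T₁ (V₁/V₂)^(γ−1) = 374 × (26.6/96.4)^0.667 = 374 × 0.4238 = 158.5 K.
W_by = nCᵥ(T₁ − T₂) = (3.09)(12.47)(374 − 158.5) = 8304 J.

W ≈ 8.30 kJ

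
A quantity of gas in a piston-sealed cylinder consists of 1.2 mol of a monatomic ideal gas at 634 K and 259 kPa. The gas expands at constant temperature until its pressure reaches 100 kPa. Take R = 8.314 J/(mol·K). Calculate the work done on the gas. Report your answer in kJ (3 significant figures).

W ≈ -6.02 kJ

Isothermal process: W = nRT ln(V₂/V₁) = nRT ln(P₁/P₂).
W = (1.2)(8.314)(634) × ln(259/100)
  = 6325 × ln(2.59) = 6325 × 0.9517
W_by_gas = 6020 J; work on gas = −W_by = -6020 J.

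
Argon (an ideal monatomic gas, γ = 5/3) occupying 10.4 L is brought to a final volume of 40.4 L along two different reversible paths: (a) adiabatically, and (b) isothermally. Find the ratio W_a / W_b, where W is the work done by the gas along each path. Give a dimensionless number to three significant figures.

W_a / W_b ≈ 0.658

Path (a) adiabatic: W = P₁V₁(1 − (V₁/V₂)^(γ−1))/(γ−1) → W_a/(P₁V₁) = 0.893.
Path (b) isothermal: W = P₁V₁ ln(V₂/V₁) → W_b/(P₁V₁) = 1.357.
W_a / W_b = 0.893 / 1.357 = 0.6581.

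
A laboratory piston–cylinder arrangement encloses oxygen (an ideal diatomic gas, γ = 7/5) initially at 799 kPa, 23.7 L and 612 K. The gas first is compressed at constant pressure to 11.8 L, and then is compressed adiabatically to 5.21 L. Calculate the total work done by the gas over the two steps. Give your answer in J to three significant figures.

Step 1 (isobaric): W = PΔV = (799 kPa)(11.8 − 23.7 L) = -9508 J.
After step 1: P = 799 kPa, V = 11.8 L, T = 304.7 K.
Step 2 (adiabatic): W = (P₁V₁ − P₂V₂)/(γ−1) = (9428 − 13075)/0.4 = -9117 J.
W_total = -9508 − 9117 = -18625 J.

W_total ≈ -18600 J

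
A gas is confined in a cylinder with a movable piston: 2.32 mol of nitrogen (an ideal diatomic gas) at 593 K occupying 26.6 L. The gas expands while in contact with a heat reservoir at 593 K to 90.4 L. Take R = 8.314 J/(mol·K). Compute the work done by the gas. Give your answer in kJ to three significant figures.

Isothermal: W = nRT ln(V₂/V₁).
W = (2.32)(8.314)(593) × ln(90.4/26.6)
  = 11438 × 1.223
W_by_gas = 13993 J.

W ≈ 14.0 kJ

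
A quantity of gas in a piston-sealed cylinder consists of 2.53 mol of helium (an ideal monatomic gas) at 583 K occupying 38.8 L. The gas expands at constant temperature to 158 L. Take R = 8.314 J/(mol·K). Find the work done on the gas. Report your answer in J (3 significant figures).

W ≈ -17200 J

Isothermal: W = nRT ln(V₂/V₁).
W = (2.53)(8.314)(583) × ln(158/38.8)
  = 12263 × 1.404
W_by_gas = 17219 J; work on gas = −W_by = -17219 J.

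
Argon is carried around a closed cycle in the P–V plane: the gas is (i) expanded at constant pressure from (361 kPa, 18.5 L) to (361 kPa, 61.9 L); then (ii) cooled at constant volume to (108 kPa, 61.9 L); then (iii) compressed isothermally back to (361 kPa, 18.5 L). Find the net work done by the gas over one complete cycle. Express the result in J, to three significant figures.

W_net ≈ 7590 J

Leg (i): W = PΔV = (361)(61.9 − 18.5) = 15667 J.
Leg (ii): W = 0.
Leg (iii): W = PᵢVᵢ ln(V_f/Vᵢ) = (6685) ln(18.5/61.9) = -8074 J.
W_net = 15667 − 8074 = 7593 J.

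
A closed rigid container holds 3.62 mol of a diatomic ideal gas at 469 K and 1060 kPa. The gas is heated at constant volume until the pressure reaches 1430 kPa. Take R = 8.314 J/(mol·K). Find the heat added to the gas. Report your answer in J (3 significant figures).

Q ≈ 12300 J

Constant volume ⇒ W = 0, so Q = ΔU = nCᵥΔT with Cᵥ = 5R/2 = 20.79 J/(mol·K).
At constant V, T₂/T₁ = P₂/P₁ ⇒ ΔT = T₁(P₂/P₁ − 1) = 469·(1430/1060 − 1) = 163.7 K.
ΔU = (3.62)(20.79)(163.7) = 12318 J.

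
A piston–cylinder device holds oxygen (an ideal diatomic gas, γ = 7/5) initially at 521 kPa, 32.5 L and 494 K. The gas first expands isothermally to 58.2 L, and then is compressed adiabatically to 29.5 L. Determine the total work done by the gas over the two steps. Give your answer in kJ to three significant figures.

Step 1 (isothermal): W = P₁V₁ ln(V₂/V₁) = (16932) ln(58.2/32.5) = 9866 J.
After step 1: P = 290.9 kPa, V = 58.2 L, T = 494 K.
Step 2 (adiabatic): W = (P₁V₁ − P₂V₂)/(γ−1) = (16932 − 22221)/0.4 = -13221 J.
W_total = 9866 − 13221 = -3355 J.

W_total ≈ -3.36 kJ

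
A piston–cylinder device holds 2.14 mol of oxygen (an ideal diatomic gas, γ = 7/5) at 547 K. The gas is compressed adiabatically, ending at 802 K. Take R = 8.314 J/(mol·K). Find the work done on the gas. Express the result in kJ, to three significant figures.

Adiabatic ⇒ Q = 0, so W_by = −ΔU = nCᵥ(T₁ − T₂).
Cᵥ = 5R/2 = 20.79 J/(mol·K).
W = (2.14)(20.79)(547 − 802) = -11342 J.
Work on gas = −W_by = 11342 J.

W ≈ 11.3 kJ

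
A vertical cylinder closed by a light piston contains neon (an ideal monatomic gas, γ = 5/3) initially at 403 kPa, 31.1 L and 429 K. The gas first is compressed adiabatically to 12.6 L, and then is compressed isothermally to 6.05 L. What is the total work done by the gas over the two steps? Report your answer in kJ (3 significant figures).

W_total ≈ -32.3 kJ

Step 1 (adiabatic): W = (P₁V₁ − P₂V₂)/(γ−1) = (12533 − 22891)/0.667 = -15536 J.
After step 1: P = 1817 kPa, V = 12.6 L, T = 783.5 K.
Step 2 (isothermal): W = P₁V₁ ln(V₂/V₁) = (22891) ln(6.05/12.6) = -16793 J.
W_total = -15536 − 16793 = -32330 J.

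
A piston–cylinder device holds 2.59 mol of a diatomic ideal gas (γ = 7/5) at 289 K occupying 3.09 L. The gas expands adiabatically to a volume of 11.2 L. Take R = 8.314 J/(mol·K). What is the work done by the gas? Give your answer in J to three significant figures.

Adiabatic: TV^(γ−1) = const with γ = 7/5.
T₂ = T₁ (V₁/V₂)^(γ−1) = 289 × (3.09/11.2)^0.4 = 289 × 0.5974 = 172.7 K.
W_by = nCᵥ(T₁ − T₂) = (2.59)(20.79)(289 − 172.7) = 6263 J.

W ≈ 6260 J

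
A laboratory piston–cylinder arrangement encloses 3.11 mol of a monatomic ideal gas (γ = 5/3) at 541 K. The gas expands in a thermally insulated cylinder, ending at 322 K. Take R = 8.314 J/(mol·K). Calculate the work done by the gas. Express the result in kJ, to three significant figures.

Adiabatic ⇒ Q = 0, so W_by = −ΔU = nCᵥ(T₁ − T₂).
Cᵥ = 3R/2 = 12.47 J/(mol·K).
W = (3.11)(12.47)(541 − 322) = 8494 J.

W ≈ 8.49 kJ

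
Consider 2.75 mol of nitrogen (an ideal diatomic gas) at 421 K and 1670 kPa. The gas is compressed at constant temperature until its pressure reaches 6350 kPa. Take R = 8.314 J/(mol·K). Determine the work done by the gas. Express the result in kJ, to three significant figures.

W ≈ -12.9 kJ

Isothermal process: W = nRT ln(V₂/V₁) = nRT ln(P₁/P₂).
W = (2.75)(8.314)(421) × ln(1670/6350)
  = 9626 × ln(0.263) = 9626 × -1.336
W_by_gas = -12856 J.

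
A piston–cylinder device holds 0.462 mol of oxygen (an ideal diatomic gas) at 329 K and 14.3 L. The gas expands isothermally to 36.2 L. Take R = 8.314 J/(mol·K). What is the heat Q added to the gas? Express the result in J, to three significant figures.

Q ≈ 1170 J

Isothermal ⇒ ΔU = 0, so Q = W = nRT ln(V₂/V₁).
Q = (0.462)(8.314)(329) ln(36.2/14.3) = 1264 × 0.9288 = 1174 J.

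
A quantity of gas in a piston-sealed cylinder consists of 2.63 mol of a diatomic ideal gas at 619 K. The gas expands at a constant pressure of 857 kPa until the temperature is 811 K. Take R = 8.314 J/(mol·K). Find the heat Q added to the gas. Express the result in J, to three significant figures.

Isobaric: W = nRΔT = (2.63)(8.314)(192) = 4198 J.
ΔU = nCᵥΔT with Cᵥ = 5R/2: ΔU = (2.63)(20.79)(192) = 10496 J.
Q = ΔU + W = 10496 + 4198 = 14694 J.

Q ≈ 14700 J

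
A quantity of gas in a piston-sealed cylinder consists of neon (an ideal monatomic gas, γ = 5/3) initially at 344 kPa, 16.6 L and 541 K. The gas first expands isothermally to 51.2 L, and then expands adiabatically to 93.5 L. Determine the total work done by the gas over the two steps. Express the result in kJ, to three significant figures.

Step 1 (isothermal): W = P₁V₁ ln(V₂/V₁) = (5710) ln(51.2/16.6) = 6432 J.
After step 1: P = 111.5 kPa, V = 51.2 L, T = 541 K.
Step 2 (adiabatic): W = (P₁V₁ − P₂V₂)/(γ−1) = (5710 − 3822)/0.667 = 2832 J.
W_total = 6432 + 2832 = 9264 J.

W_total ≈ 9.26 kJ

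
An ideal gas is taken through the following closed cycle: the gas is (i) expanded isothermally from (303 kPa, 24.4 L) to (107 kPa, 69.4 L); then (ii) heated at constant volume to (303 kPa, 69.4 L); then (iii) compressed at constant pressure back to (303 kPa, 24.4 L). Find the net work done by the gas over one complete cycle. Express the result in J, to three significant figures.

Leg (i): W = PᵢVᵢ ln(V_f/Vᵢ) = (7393) ln(69.4/24.4) = 7728 J.
Leg (ii): W = 0.
Leg (iii): W = PΔV = (303)(24.4 − 69.4) = -13635 J.
W_net = 7728 − 13635 = -5907 J.

W_net ≈ -5910 J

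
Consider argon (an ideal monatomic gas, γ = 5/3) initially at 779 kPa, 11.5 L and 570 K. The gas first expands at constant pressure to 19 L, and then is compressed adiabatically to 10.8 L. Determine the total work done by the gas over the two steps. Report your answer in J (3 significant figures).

W_total ≈ -4310 J

Step 1 (isobaric): W = PΔV = (779 kPa)(19 − 11.5 L) = 5842 J.
After step 1: P = 779 kPa, V = 19 L, T = 941.7 K.
Step 2 (adiabatic): W = (P₁V₁ − P₂V₂)/(γ−1) = (14801 − 21570)/0.667 = -10153 J.
W_total = 5842 − 10153 = -4311 J.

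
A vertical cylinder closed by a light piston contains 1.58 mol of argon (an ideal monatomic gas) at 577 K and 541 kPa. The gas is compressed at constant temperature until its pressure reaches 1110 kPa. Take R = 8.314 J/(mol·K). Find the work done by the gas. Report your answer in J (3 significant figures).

Isothermal process: W = nRT ln(V₂/V₁) = nRT ln(P₁/P₂).
W = (1.58)(8.314)(577) × ln(541/1110)
  = 7580 × ln(0.4874) = 7580 × -0.7187
W_by_gas = -5447 J.

W ≈ -5450 J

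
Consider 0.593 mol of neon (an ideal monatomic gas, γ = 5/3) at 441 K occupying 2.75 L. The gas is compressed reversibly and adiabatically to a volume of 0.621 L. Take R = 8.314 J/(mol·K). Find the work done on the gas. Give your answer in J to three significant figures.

W ≈ 5530 J

Adiabatic: TV^(γ−1) = const with γ = 5/3.
T₂ = T₁ (V₁/V₂)^(γ−1) = 441 × (2.75/0.621)^0.667 = 441 × 2.697 = 1189 K.
W_by = nCᵥ(T₁ − T₂) = (0.593)(12.47)(441 − 1189) = -5533 J.
Work on gas = −W_by = 5533 J.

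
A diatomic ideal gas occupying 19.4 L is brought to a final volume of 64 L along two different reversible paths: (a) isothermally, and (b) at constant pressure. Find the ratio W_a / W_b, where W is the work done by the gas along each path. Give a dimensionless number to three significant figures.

W_a / W_b ≈ 0.519

Path (a) isothermal: W = P₁V₁ ln(V₂/V₁) → W_a/(P₁V₁) = 1.194.
Path (b) isobaric: W = P₁(V₂ − V₁) → W_b/(P₁V₁) = 2.299.
W_a / W_b = 1.194 / 2.299 = 0.5192.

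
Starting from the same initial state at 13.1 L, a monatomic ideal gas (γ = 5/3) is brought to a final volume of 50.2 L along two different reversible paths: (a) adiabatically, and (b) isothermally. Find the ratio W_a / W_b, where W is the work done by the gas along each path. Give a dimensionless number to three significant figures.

W_a / W_b ≈ 0.661

Path (a) adiabatic: W = P₁V₁(1 − (V₁/V₂)^(γ−1))/(γ−1) → W_a/(P₁V₁) = 0.8875.
Path (b) isothermal: W = P₁V₁ ln(V₂/V₁) → W_b/(P₁V₁) = 1.343.
W_a / W_b = 0.8875 / 1.343 = 0.6606.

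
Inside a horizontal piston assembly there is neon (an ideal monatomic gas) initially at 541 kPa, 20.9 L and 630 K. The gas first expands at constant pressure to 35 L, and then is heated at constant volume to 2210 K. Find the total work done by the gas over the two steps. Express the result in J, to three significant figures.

W_total ≈ 7630 J

Step 1 (isobaric): W = PΔV = (541 kPa)(35 − 20.9 L) = 7628 J.
Step 2 (isochoric): W = 0 (constant volume).
W_total = 7628 + 0 = 7628 J.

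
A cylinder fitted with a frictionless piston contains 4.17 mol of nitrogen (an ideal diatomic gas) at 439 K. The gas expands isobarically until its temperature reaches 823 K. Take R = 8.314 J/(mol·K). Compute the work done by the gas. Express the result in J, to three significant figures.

W ≈ 13300 J

Isobaric: W = P ΔV = nR ΔT.
W = (4.17)(8.314)(823 − 439) = 13313 J.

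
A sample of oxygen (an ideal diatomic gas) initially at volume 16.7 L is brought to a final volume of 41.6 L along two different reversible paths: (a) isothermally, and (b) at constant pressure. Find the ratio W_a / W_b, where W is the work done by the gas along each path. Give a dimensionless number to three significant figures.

Path (a) isothermal: W = P₁V₁ ln(V₂/V₁) → W_a/(P₁V₁) = 0.9127.
Path (b) isobaric: W = P₁(V₂ − V₁) → W_b/(P₁V₁) = 1.491.
W_a / W_b = 0.9127 / 1.491 = 0.6121.

W_a / W_b ≈ 0.612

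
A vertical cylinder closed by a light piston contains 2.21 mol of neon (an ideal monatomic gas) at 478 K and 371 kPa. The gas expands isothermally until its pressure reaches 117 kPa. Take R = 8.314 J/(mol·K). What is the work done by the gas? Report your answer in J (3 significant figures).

Isothermal process: W = nRT ln(V₂/V₁) = nRT ln(P₁/P₂).
W = (2.21)(8.314)(478) × ln(371/117)
  = 8783 × ln(3.171) = 8783 × 1.154
W_by_gas = 10136 J.

W ≈ 10100 J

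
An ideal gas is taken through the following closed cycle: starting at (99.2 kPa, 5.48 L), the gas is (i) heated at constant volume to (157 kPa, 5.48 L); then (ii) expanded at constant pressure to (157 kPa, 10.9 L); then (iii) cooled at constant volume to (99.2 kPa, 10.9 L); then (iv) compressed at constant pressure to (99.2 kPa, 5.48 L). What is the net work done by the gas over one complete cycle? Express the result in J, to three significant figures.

Constant-volume legs do no work.
W(ii) = (157)(10.9 − 5.48) = 850.9 J; W(iv) = (99.2)(5.48 − 10.9) = -537.7 J.
W_net = 850.9 − 537.7 = 313.3 J (the clockwise enclosed area).

W_net ≈ 313 J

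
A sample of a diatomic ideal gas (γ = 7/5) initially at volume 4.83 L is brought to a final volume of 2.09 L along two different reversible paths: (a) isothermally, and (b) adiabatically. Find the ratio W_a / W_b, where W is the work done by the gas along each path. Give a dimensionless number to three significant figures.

W_a / W_b ≈ 0.842

Path (a) isothermal: W = P₁V₁ ln(V₂/V₁) → W_a/(P₁V₁) = -0.8377.
Path (b) adiabatic: W = P₁V₁(1 − (V₁/V₂)^(γ−1))/(γ−1) → W_b/(P₁V₁) = -0.9951.
W_a / W_b = -0.8377 / -0.9951 = 0.8418.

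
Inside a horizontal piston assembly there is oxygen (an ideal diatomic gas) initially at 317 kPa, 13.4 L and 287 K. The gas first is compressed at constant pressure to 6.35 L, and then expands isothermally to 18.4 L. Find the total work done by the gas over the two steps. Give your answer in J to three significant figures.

Step 1 (isobaric): W = PΔV = (317 kPa)(6.35 − 13.4 L) = -2235 J.
After step 1: P = 317 kPa, V = 6.35 L, T = 136 K.
Step 2 (isothermal): W = P₁V₁ ln(V₂/V₁) = (2013) ln(18.4/6.35) = 2142 J.
W_total = -2235 + 2142 = -93.28 J.

W_total ≈ -93.3 J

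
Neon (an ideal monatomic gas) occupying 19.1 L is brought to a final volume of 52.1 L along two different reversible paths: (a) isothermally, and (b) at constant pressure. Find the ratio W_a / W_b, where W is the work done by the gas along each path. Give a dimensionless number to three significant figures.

Path (a) isothermal: W = P₁V₁ ln(V₂/V₁) → W_a/(P₁V₁) = 1.003.
Path (b) isobaric: W = P₁(V₂ − V₁) → W_b/(P₁V₁) = 1.728.
W_a / W_b = 1.003 / 1.728 = 0.5808.

W_a / W_b ≈ 0.581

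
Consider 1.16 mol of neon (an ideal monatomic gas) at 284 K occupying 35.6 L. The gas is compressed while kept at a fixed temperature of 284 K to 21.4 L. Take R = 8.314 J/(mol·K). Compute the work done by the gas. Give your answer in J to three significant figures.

Isothermal: W = nRT ln(V₂/V₁).
W = (1.16)(8.314)(284) × ln(21.4/35.6)
  = 2739 × -0.509
W_by_gas = -1394 J.

W ≈ -1390 J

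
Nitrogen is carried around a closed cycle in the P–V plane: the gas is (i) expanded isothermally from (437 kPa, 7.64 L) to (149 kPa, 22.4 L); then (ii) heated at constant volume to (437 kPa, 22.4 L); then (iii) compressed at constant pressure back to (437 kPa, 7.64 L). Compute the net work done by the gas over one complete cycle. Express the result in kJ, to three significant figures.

W_net ≈ -2.86 kJ

Leg (i): W = PᵢVᵢ ln(V_f/Vᵢ) = (3339) ln(22.4/7.64) = 3591 J.
Leg (ii): W = 0.
Leg (iii): W = PΔV = (437)(7.64 − 22.4) = -6450 J.
W_net = 3591 − 6450 = -2859 J.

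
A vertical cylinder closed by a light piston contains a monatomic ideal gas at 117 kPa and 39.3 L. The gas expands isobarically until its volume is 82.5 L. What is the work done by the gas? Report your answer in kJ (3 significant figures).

Isobaric: W = P ΔV.
W = (117 kPa)(82.5 − 39.3 L) = (117)(43.2) = 5054 J.

W ≈ 5.05 kJ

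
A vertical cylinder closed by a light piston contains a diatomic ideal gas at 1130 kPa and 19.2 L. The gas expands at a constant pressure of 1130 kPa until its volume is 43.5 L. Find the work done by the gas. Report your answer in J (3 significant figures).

Isobaric: W = P ΔV.
W = (1130 kPa)(43.5 − 19.2 L) = (1130)(24.3) = 27459 J.

W ≈ 27500 J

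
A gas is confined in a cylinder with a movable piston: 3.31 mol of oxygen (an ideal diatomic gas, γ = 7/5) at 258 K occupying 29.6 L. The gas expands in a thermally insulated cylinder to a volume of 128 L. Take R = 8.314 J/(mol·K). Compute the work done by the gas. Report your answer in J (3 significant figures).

Adiabatic: TV^(γ−1) = const with γ = 7/5.
T₂ = T₁ (V₁/V₂)^(γ−1) = 258 × (29.6/128)^0.4 = 258 × 0.5567 = 143.6 K.
W_by = nCᵥ(T₁ − T₂) = (3.31)(20.79)(258 − 143.6) = 7868 J.

W ≈ 7870 J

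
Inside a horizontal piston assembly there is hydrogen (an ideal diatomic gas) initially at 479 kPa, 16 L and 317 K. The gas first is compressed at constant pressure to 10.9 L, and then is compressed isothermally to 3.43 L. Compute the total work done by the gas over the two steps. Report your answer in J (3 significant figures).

Step 1 (isobaric): W = PΔV = (479 kPa)(10.9 − 16 L) = -2443 J.
After step 1: P = 479 kPa, V = 10.9 L, T = 216 K.
Step 2 (isothermal): W = P₁V₁ ln(V₂/V₁) = (5221) ln(3.43/10.9) = -6037 J.
W_total = -2443 − 6037 = -8480 J.

W_total ≈ -8480 J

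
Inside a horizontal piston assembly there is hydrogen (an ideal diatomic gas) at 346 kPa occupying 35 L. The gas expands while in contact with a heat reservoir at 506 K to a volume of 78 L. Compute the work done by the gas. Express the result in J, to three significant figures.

Isothermal: W = nRT ln(V₂/V₁) = P₁V₁ ln(V₂/V₁).
P₁V₁ = (346 kPa)(35 L) = 12110 J.
W = 12110 × ln(78/35) = 12110 × 0.8014
W_by_gas = 9704 J.

W ≈ 9700 J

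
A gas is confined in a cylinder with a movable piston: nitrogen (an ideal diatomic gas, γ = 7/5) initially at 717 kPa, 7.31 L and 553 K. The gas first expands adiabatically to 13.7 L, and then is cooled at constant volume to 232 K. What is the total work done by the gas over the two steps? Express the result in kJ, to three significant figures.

W_total ≈ 2.91 kJ

Step 1 (adiabatic): W = (P₁V₁ − P₂V₂)/(γ−1) = (5241 − 4077)/0.4 = 2911 J.
Step 2 (isochoric): W = 0 (constant volume).
W_total = 2911 + 0 = 2911 J.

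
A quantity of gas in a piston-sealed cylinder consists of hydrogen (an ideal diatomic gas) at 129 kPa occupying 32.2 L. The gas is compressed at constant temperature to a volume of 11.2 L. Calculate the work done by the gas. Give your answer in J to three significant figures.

W ≈ -4390 J

Isothermal: W = nRT ln(V₂/V₁) = P₁V₁ ln(V₂/V₁).
P₁V₁ = (129 kPa)(32.2 L) = 4154 J.
W = 4154 × ln(11.2/32.2) = 4154 × -1.056
W_by_gas = -4387 J.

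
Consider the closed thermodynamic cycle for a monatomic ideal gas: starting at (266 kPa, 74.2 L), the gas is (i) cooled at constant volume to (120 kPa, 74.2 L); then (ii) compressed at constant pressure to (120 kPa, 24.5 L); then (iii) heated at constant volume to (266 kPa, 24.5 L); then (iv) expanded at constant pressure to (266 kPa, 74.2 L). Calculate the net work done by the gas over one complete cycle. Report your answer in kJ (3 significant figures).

W_net ≈ 7.26 kJ

Constant-volume legs do no work.
W(ii) = (120)(24.5 − 74.2) = -5964 J; W(iv) = (266)(74.2 − 24.5) = 13220 J.
W_net = -5964 + 13220 = 7256 J (the clockwise enclosed area).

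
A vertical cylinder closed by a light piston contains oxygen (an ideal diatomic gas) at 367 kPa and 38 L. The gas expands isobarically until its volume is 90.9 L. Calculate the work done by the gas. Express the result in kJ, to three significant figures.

Isobaric: W = P ΔV.
W = (367 kPa)(90.9 − 38 L) = (367)(52.9) = 19414 J.

W ≈ 19.4 kJ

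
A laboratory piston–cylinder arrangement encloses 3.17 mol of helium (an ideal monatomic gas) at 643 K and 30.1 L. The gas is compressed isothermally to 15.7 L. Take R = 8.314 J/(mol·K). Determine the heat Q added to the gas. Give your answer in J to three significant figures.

Isothermal ⇒ ΔU = 0, so Q = W = nRT ln(V₂/V₁).
Q = (3.17)(8.314)(643) ln(15.7/30.1) = 16947 × -0.6509 = -11030 J.

Q ≈ -11000 J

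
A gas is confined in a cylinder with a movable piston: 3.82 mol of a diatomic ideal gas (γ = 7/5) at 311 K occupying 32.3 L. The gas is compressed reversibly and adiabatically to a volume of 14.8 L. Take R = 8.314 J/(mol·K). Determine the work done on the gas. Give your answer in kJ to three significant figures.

W ≈ 9.05 kJ

Adiabatic: TV^(γ−1) = const with γ = 7/5.
T₂ = T₁ (V₁/V₂)^(γ−1) = 311 × (32.3/14.8)^0.4 = 311 × 1.366 = 424.9 K.
W_by = nCᵥ(T₁ − T₂) = (3.82)(20.79)(311 − 424.9) = -9047 J.
Work on gas = −W_by = 9047 J.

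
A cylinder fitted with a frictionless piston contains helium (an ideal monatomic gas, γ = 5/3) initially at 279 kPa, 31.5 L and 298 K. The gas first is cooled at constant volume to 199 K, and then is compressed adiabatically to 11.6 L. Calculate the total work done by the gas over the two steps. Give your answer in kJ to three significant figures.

Step 1 (isochoric): W = 0 (constant volume).
After step 1: P = 186.3 kPa (V unchanged).
Step 2 (adiabatic): W = (P₁V₁ − P₂V₂)/(γ−1) = (5869 − 11423)/0.667 = -8332 J.
W_total = 0 − 8332 = -8332 J.

W_total ≈ -8.33 kJ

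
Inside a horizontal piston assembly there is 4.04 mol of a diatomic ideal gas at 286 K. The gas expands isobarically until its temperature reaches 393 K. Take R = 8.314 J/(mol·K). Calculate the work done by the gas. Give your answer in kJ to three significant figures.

W ≈ 3.59 kJ

Isobaric: W = P ΔV = nR ΔT.
W = (4.04)(8.314)(393 − 286) = 3594 J.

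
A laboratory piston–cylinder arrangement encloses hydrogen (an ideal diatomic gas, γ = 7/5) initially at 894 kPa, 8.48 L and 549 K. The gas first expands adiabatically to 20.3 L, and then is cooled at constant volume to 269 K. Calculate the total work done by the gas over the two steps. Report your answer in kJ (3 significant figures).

W_total ≈ 5.59 kJ

Step 1 (adiabatic): W = (P₁V₁ − P₂V₂)/(γ−1) = (7581 − 5347)/0.4 = 5586 J.
Step 2 (isochoric): W = 0 (constant volume).
W_total = 5586 + 0 = 5586 J.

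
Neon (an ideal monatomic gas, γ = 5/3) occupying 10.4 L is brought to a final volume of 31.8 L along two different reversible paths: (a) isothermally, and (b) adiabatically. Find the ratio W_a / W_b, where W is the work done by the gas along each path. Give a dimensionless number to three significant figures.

W_a / W_b ≈ 1.42

Path (a) isothermal: W = P₁V₁ ln(V₂/V₁) → W_a/(P₁V₁) = 1.118.
Path (b) adiabatic: W = P₁V₁(1 − (V₁/V₂)^(γ−1))/(γ−1) → W_b/(P₁V₁) = 0.788.
W_a / W_b = 1.118 / 0.788 = 1.418.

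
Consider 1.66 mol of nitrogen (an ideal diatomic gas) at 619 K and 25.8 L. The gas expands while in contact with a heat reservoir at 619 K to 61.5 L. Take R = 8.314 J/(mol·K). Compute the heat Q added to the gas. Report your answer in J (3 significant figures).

Q ≈ 7420 J

Isothermal ⇒ ΔU = 0, so Q = W = nRT ln(V₂/V₁).
Q = (1.66)(8.314)(619) ln(61.5/25.8) = 8543 × 0.8687 = 7421 J.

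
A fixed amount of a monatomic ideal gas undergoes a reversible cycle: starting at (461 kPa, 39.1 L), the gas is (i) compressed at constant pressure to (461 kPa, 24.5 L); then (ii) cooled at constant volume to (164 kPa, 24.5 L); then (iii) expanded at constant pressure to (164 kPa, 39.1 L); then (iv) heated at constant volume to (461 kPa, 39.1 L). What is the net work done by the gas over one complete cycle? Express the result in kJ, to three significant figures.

W_net ≈ -4.34 kJ

Constant-volume legs do no work.
W(i) = (461)(24.5 − 39.1) = -6731 J; W(iii) = (164)(39.1 − 24.5) = 2394 J.
W_net = -6731 + 2394 = -4336 J (the counter-clockwise enclosed area).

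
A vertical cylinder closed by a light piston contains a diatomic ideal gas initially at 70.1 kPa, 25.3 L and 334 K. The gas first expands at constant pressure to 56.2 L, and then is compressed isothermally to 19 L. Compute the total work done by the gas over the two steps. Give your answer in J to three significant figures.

W_total ≈ -2110 J

Step 1 (isobaric): W = PΔV = (70.1 kPa)(56.2 − 25.3 L) = 2166 J.
After step 1: P = 70.1 kPa, V = 56.2 L, T = 741.9 K.
Step 2 (isothermal): W = P₁V₁ ln(V₂/V₁) = (3940) ln(19/56.2) = -4272 J.
W_total = 2166 − 4272 = -2106 J.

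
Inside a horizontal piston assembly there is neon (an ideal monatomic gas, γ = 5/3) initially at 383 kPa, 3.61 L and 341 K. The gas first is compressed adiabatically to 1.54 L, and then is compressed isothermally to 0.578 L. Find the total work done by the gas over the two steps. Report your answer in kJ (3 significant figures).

Step 1 (adiabatic): W = (P₁V₁ − P₂V₂)/(γ−1) = (1383 − 2440)/0.667 = -1586 J.
After step 1: P = 1584 kPa, V = 1.54 L, T = 601.7 K.
Step 2 (isothermal): W = P₁V₁ ln(V₂/V₁) = (2440) ln(0.578/1.54) = -2391 J.
W_total = -1586 − 2391 = -3977 J.

W_total ≈ -3.98 kJ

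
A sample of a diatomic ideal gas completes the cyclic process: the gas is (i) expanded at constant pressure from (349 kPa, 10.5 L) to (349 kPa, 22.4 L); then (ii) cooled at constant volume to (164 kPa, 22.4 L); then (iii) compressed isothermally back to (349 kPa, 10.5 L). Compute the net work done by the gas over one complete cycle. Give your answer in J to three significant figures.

Leg (i): W = PΔV = (349)(22.4 − 10.5) = 4153 J.
Leg (ii): W = 0.
Leg (iii): W = PᵢVᵢ ln(V_f/Vᵢ) = (3674) ln(10.5/22.4) = -2783 J.
W_net = 4153 − 2783 = 1370 J.

W_net ≈ 1370 J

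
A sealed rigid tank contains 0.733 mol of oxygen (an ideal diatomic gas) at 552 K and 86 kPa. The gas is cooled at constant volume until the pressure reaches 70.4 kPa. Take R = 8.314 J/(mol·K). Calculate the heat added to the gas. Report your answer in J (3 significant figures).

Constant volume ⇒ W = 0, so Q = ΔU = nCᵥΔT with Cᵥ = 5R/2 = 20.79 J/(mol·K).
At constant V, T₂/T₁ = P₂/P₁ ⇒ ΔT = T₁(P₂/P₁ − 1) = 552·(70.4/86 − 1) = -100.1 K.
ΔU = (0.733)(20.79)(-100.1) = -1526 J.

Q ≈ -1530 J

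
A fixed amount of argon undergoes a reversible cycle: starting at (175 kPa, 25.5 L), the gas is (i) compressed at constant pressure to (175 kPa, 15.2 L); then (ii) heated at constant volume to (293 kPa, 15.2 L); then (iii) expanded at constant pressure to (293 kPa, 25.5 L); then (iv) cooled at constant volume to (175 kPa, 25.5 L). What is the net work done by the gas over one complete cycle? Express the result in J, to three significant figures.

W_net ≈ 1220 J

Constant-volume legs do no work.
W(i) = (175)(15.2 − 25.5) = -1803 J; W(iii) = (293)(25.5 − 15.2) = 3018 J.
W_net = -1803 + 3018 = 1215 J (the clockwise enclosed area).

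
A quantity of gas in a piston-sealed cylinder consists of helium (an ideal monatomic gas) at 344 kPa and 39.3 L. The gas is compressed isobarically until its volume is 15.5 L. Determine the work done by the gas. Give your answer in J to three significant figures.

W ≈ -8190 J

Isobaric: W = P ΔV.
W = (344 kPa)(15.5 − 39.3 L) = (344)(-23.8) = -8187 J.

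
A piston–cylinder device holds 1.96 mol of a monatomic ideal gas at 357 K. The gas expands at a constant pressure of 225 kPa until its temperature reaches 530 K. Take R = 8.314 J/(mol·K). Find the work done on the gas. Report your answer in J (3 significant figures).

W ≈ -2820 J

Isobaric: W = P ΔV = nR ΔT.
W = (1.96)(8.314)(530 − 357) = 2819 J.
Work on gas = −W_by = -2819 J.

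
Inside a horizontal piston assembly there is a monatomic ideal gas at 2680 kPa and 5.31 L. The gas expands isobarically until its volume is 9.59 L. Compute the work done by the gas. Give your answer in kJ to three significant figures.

Isobaric: W = P ΔV.
W = (2680 kPa)(9.59 − 5.31 L) = (2680)(4.28) = 11470 J.

W ≈ 11.5 kJ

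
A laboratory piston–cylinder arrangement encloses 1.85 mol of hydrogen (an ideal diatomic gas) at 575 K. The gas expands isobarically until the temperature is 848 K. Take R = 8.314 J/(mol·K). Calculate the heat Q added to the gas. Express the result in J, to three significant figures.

Isobaric: W = nRΔT = (1.85)(8.314)(273) = 4199 J.
ΔU = nCᵥΔT with Cᵥ = 5R/2: ΔU = (1.85)(20.79)(273) = 10497 J.
Q = ΔU + W = 10497 + 4199 = 14696 J.

Q ≈ 14700 J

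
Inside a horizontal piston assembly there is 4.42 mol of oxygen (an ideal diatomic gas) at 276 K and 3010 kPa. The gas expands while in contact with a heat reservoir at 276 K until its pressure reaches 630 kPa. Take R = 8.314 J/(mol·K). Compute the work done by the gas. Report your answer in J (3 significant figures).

Isothermal process: W = nRT ln(V₂/V₁) = nRT ln(P₁/P₂).
W = (4.42)(8.314)(276) × ln(3010/630)
  = 10142 × ln(4.778) = 10142 × 1.564
W_by_gas = 15862 J.

W ≈ 15900 J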